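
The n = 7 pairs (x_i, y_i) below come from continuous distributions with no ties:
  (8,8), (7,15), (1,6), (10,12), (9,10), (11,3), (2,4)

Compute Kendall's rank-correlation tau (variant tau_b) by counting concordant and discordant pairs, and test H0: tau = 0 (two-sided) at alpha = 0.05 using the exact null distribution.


Step 1: Enumerate the 21 unordered pairs (i,j) with i<j and classify each by sign(x_j-x_i) * sign(y_j-y_i).
  (1,2):dx=-1,dy=+7->D; (1,3):dx=-7,dy=-2->C; (1,4):dx=+2,dy=+4->C; (1,5):dx=+1,dy=+2->C
  (1,6):dx=+3,dy=-5->D; (1,7):dx=-6,dy=-4->C; (2,3):dx=-6,dy=-9->C; (2,4):dx=+3,dy=-3->D
  (2,5):dx=+2,dy=-5->D; (2,6):dx=+4,dy=-12->D; (2,7):dx=-5,dy=-11->C; (3,4):dx=+9,dy=+6->C
  (3,5):dx=+8,dy=+4->C; (3,6):dx=+10,dy=-3->D; (3,7):dx=+1,dy=-2->D; (4,5):dx=-1,dy=-2->C
  (4,6):dx=+1,dy=-9->D; (4,7):dx=-8,dy=-8->C; (5,6):dx=+2,dy=-7->D; (5,7):dx=-7,dy=-6->C
  (6,7):dx=-9,dy=+1->D
Step 2: C = 11, D = 10, total pairs = 21.
Step 3: tau = (C - D)/(n(n-1)/2) = (11 - 10)/21 = 0.047619.
Step 4: Exact two-sided p-value (enumerate n! = 5040 permutations of y under H0): p = 1.000000.
Step 5: alpha = 0.05. fail to reject H0.

tau_b = 0.0476 (C=11, D=10), p = 1.000000, fail to reject H0.


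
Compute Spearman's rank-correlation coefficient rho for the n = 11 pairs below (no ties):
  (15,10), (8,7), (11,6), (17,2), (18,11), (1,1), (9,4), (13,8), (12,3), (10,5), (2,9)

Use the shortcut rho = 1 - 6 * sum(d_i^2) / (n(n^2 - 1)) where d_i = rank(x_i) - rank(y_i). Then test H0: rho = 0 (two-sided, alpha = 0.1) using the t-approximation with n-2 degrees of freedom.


Step 1: Rank x and y separately (midranks; no ties here).
rank(x): 15->9, 8->3, 11->6, 17->10, 18->11, 1->1, 9->4, 13->8, 12->7, 10->5, 2->2
rank(y): 10->10, 7->7, 6->6, 2->2, 11->11, 1->1, 4->4, 8->8, 3->3, 5->5, 9->9
Step 2: d_i = R_x(i) - R_y(i); compute d_i^2.
  (9-10)^2=1, (3-7)^2=16, (6-6)^2=0, (10-2)^2=64, (11-11)^2=0, (1-1)^2=0, (4-4)^2=0, (8-8)^2=0, (7-3)^2=16, (5-5)^2=0, (2-9)^2=49
sum(d^2) = 146.
Step 3: rho = 1 - 6*146 / (11*(11^2 - 1)) = 1 - 876/1320 = 0.336364.
Step 4: Under H0, t = rho * sqrt((n-2)/(1-rho^2)) = 1.0715 ~ t(9).
Step 5: Two-sided p-value from the t-distribution with 9 df = 0.311824.
Step 6: alpha = 0.1. fail to reject H0.

rho = 0.3364, p = 0.311824, fail to reject H0 at alpha = 0.1.


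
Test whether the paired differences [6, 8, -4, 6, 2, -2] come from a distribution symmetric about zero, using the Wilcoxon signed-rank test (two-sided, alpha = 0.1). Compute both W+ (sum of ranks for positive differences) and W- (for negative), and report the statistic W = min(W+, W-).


Step 1: Drop any zero differences (none here) and take |d_i|.
|d| = [6, 8, 4, 6, 2, 2]
Step 2: Midrank |d_i| (ties get averaged ranks).
ranks: |6|->4.5, |8|->6, |4|->3, |6|->4.5, |2|->1.5, |2|->1.5
Step 3: Attach original signs; sum ranks with positive sign and with negative sign.
W+ = 4.5 + 6 + 4.5 + 1.5 = 16.5
W- = 3 + 1.5 = 4.5
(Check: W+ + W- = 21 should equal n(n+1)/2 = 21.)
Step 4: Test statistic W = min(W+, W-) = 4.5.
Step 5: Ties in |d|, so use the tie-corrected normal approximation.
        E[W] = n(n+1)/4 = 6*7/4 = 10.5.
        Tie groups: |d|=2 (t=2), |d|=6 (t=2); sum(t^3 - t) = 12.
        Var[W] = n(n+1)(2n+1)/24 - sum(t^3-t)/48 = 546/24 - 12/48 = 22.5.
        z = (W - E[W]) / sqrt(Var[W]) = (4.5 - 10.5) / 4.7434 = -1.2649.
        Two-sided p = 2*Phi(z) = 0.205903.
Step 6: alpha = 0.1. fail to reject H0.

W+ = 16.5, W- = 4.5, W = min = 4.5, p = 0.205903, fail to reject H0.


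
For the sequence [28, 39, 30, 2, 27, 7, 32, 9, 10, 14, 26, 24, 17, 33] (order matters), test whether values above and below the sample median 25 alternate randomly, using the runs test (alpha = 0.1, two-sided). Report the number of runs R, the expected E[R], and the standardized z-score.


Step 1: Compute median = 25; label A = above, B = below.
Labels in order: AAABABABBBABBA  (n_A = 7, n_B = 7)
Step 2: Count runs R = 9.
Step 3: Under H0 (random ordering), E[R] = 2*n_A*n_B/(n_A+n_B) + 1 = 2*7*7/14 + 1 = 8.0000.
        Var[R] = 2*n_A*n_B*(2*n_A*n_B - n_A - n_B) / ((n_A+n_B)^2 * (n_A+n_B-1)) = 8232/2548 = 3.2308.
        SD[R] = 1.7974.
Step 4: Continuity-corrected z = (R - 0.5 - E[R]) / SD[R] = (9 - 0.5 - 8.0000) / 1.7974 = 0.2782.
Step 5: Two-sided p-value via normal approximation = 2*(1 - Phi(|z|)) = 0.780879.
Step 6: alpha = 0.1. fail to reject H0.

R = 9, z = 0.2782, p = 0.780879, fail to reject H0.


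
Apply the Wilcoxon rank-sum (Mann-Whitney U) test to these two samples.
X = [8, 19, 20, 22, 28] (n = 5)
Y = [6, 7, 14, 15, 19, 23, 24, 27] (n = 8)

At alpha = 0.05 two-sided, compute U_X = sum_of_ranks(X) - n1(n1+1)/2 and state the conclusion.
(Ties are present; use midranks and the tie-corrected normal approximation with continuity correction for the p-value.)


Step 1: Combine and sort all 13 observations; assign midranks.
sorted (value, group): (6,Y), (7,Y), (8,X), (14,Y), (15,Y), (19,X), (19,Y), (20,X), (22,X), (23,Y), (24,Y), (27,Y), (28,X)
ranks: 6->1, 7->2, 8->3, 14->4, 15->5, 19->6.5, 19->6.5, 20->8, 22->9, 23->10, 24->11, 27->12, 28->13
Step 2: Rank sum for X: R1 = 3 + 6.5 + 8 + 9 + 13 = 39.5.
Step 3: U_X = R1 - n1(n1+1)/2 = 39.5 - 5*6/2 = 39.5 - 15 = 24.5.
       U_Y = n1*n2 - U_X = 40 - 24.5 = 15.5.
Step 4: Ties are present, so use the tie-corrected normal approximation (with continuity correction) for the p-value.
Step 5: p-value = 0.557643; compare to alpha = 0.05. fail to reject H0.

U_X = 24.5, p = 0.557643, fail to reject H0 at alpha = 0.05.


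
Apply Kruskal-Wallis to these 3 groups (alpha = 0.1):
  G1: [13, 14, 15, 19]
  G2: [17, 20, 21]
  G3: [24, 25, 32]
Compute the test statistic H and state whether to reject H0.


Step 1: Combine all N = 10 observations and assign midranks.
sorted (value, group, rank): (13,G1,1), (14,G1,2), (15,G1,3), (17,G2,4), (19,G1,5), (20,G2,6), (21,G2,7), (24,G3,8), (25,G3,9), (32,G3,10)
Step 2: Sum ranks within each group.
R_1 = 11 (n_1 = 4)
R_2 = 17 (n_2 = 3)
R_3 = 27 (n_3 = 3)
Step 3: H = 12/(N(N+1)) * sum(R_i^2/n_i) - 3(N+1)
     = 12/(10*11) * (11^2/4 + 17^2/3 + 27^2/3) - 3*11
     = 0.109091 * 369.583 - 33
     = 7.318182.
Step 4: No ties, so H is used without correction.
Step 5: Under H0, H ~ chi^2(2); p-value = 0.025756.
Step 6: alpha = 0.1. reject H0.

H = 7.3182, df = 2, p = 0.025756, reject H0.


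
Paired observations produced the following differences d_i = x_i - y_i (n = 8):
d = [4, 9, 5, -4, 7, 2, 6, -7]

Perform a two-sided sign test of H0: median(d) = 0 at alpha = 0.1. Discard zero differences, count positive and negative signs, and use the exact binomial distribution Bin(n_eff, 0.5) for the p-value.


Step 1: Discard zero differences. Original n = 8; n_eff = number of nonzero differences = 8.
Nonzero differences (with sign): +4, +9, +5, -4, +7, +2, +6, -7
Step 2: Count signs: positive = 6, negative = 2.
Step 3: Under H0: P(positive) = 0.5, so the number of positives S ~ Bin(8, 0.5).
Step 4: Two-sided exact p-value = sum of Bin(8,0.5) probabilities at or below the observed probability = 0.289062.
Step 5: alpha = 0.1. fail to reject H0.

n_eff = 8, pos = 6, neg = 2, p = 0.289062, fail to reject H0.


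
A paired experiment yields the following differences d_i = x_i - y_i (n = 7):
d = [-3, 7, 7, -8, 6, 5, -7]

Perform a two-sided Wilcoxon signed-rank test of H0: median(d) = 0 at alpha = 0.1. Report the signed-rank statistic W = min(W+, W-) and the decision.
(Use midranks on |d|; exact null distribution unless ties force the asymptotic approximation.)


Step 1: Drop any zero differences (none here) and take |d_i|.
|d| = [3, 7, 7, 8, 6, 5, 7]
Step 2: Midrank |d_i| (ties get averaged ranks).
ranks: |3|->1, |7|->5, |7|->5, |8|->7, |6|->3, |5|->2, |7|->5
Step 3: Attach original signs; sum ranks with positive sign and with negative sign.
W+ = 5 + 5 + 3 + 2 = 15
W- = 1 + 7 + 5 = 13
(Check: W+ + W- = 28 should equal n(n+1)/2 = 28.)
Step 4: Test statistic W = min(W+, W-) = 13.
Step 5: Ties in |d|, so use the tie-corrected normal approximation.
        E[W] = n(n+1)/4 = 7*8/4 = 14.
        Tie groups: |d|=7 (t=3); sum(t^3 - t) = 24.
        Var[W] = n(n+1)(2n+1)/24 - sum(t^3-t)/48 = 840/24 - 24/48 = 34.5.
        z = (W - E[W]) / sqrt(Var[W]) = (13 - 14) / 5.8737 = -0.1703.
        Two-sided p = 2*Phi(z) = 0.864813.
Step 6: alpha = 0.1. fail to reject H0.

W+ = 15, W- = 13, W = min = 13, p = 0.864813, fail to reject H0.


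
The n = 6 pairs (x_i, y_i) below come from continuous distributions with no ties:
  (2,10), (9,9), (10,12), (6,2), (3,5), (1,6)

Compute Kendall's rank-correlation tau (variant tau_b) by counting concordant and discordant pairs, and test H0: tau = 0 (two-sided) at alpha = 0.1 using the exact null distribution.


Step 1: Enumerate the 15 unordered pairs (i,j) with i<j and classify each by sign(x_j-x_i) * sign(y_j-y_i).
  (1,2):dx=+7,dy=-1->D; (1,3):dx=+8,dy=+2->C; (1,4):dx=+4,dy=-8->D; (1,5):dx=+1,dy=-5->D
  (1,6):dx=-1,dy=-4->C; (2,3):dx=+1,dy=+3->C; (2,4):dx=-3,dy=-7->C; (2,5):dx=-6,dy=-4->C
  (2,6):dx=-8,dy=-3->C; (3,4):dx=-4,dy=-10->C; (3,5):dx=-7,dy=-7->C; (3,6):dx=-9,dy=-6->C
  (4,5):dx=-3,dy=+3->D; (4,6):dx=-5,dy=+4->D; (5,6):dx=-2,dy=+1->D
Step 2: C = 9, D = 6, total pairs = 15.
Step 3: tau = (C - D)/(n(n-1)/2) = (9 - 6)/15 = 0.200000.
Step 4: Exact two-sided p-value (enumerate n! = 720 permutations of y under H0): p = 0.719444.
Step 5: alpha = 0.1. fail to reject H0.

tau_b = 0.2000 (C=9, D=6), p = 0.719444, fail to reject H0.


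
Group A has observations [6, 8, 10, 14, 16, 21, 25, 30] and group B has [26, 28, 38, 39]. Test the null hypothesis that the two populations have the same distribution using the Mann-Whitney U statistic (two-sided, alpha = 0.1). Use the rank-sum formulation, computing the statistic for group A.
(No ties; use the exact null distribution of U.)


Step 1: Combine and sort all 12 observations; assign midranks.
sorted (value, group): (6,X), (8,X), (10,X), (14,X), (16,X), (21,X), (25,X), (26,Y), (28,Y), (30,X), (38,Y), (39,Y)
ranks: 6->1, 8->2, 10->3, 14->4, 16->5, 21->6, 25->7, 26->8, 28->9, 30->10, 38->11, 39->12
Step 2: Rank sum for X: R1 = 1 + 2 + 3 + 4 + 5 + 6 + 7 + 10 = 38.
Step 3: U_X = R1 - n1(n1+1)/2 = 38 - 8*9/2 = 38 - 36 = 2.
       U_Y = n1*n2 - U_X = 32 - 2 = 30.
Step 4: No ties, so the exact null distribution of U (based on enumerating the C(12,8) = 495 equally likely rank assignments) gives the two-sided p-value.
Step 5: p-value = 0.016162; compare to alpha = 0.1. reject H0.

U_X = 2, p = 0.016162, reject H0 at alpha = 0.1.


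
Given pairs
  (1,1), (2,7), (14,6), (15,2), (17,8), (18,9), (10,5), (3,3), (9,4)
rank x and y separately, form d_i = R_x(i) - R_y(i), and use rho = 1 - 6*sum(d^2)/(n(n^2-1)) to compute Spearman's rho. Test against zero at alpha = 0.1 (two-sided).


Step 1: Rank x and y separately (midranks; no ties here).
rank(x): 1->1, 2->2, 14->6, 15->7, 17->8, 18->9, 10->5, 3->3, 9->4
rank(y): 1->1, 7->7, 6->6, 2->2, 8->8, 9->9, 5->5, 3->3, 4->4
Step 2: d_i = R_x(i) - R_y(i); compute d_i^2.
  (1-1)^2=0, (2-7)^2=25, (6-6)^2=0, (7-2)^2=25, (8-8)^2=0, (9-9)^2=0, (5-5)^2=0, (3-3)^2=0, (4-4)^2=0
sum(d^2) = 50.
Step 3: rho = 1 - 6*50 / (9*(9^2 - 1)) = 1 - 300/720 = 0.583333.
Step 4: Under H0, t = rho * sqrt((n-2)/(1-rho^2)) = 1.9001 ~ t(7).
Step 5: Two-sided p-value from the t-distribution with 7 df = 0.099186.
Step 6: alpha = 0.1. reject H0.

rho = 0.5833, p = 0.099186, reject H0 at alpha = 0.1.


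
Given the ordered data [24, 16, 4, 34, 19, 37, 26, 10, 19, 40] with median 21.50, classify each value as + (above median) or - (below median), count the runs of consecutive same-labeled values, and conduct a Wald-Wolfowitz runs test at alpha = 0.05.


Step 1: Compute median = 21.50; label A = above, B = below.
Labels in order: ABBABAABBA  (n_A = 5, n_B = 5)
Step 2: Count runs R = 7.
Step 3: Under H0 (random ordering), E[R] = 2*n_A*n_B/(n_A+n_B) + 1 = 2*5*5/10 + 1 = 6.0000.
        Var[R] = 2*n_A*n_B*(2*n_A*n_B - n_A - n_B) / ((n_A+n_B)^2 * (n_A+n_B-1)) = 2000/900 = 2.2222.
        SD[R] = 1.4907.
Step 4: Continuity-corrected z = (R - 0.5 - E[R]) / SD[R] = (7 - 0.5 - 6.0000) / 1.4907 = 0.3354.
Step 5: Two-sided p-value via normal approximation = 2*(1 - Phi(|z|)) = 0.737316.
Step 6: alpha = 0.05. fail to reject H0.

R = 7, z = 0.3354, p = 0.737316, fail to reject H0.


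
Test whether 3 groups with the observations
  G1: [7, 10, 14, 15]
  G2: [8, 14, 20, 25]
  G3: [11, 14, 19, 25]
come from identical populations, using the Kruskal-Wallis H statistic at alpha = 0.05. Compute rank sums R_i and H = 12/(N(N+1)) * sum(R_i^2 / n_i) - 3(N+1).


Step 1: Combine all N = 12 observations and assign midranks.
sorted (value, group, rank): (7,G1,1), (8,G2,2), (10,G1,3), (11,G3,4), (14,G1,6), (14,G2,6), (14,G3,6), (15,G1,8), (19,G3,9), (20,G2,10), (25,G2,11.5), (25,G3,11.5)
Step 2: Sum ranks within each group.
R_1 = 18 (n_1 = 4)
R_2 = 29.5 (n_2 = 4)
R_3 = 30.5 (n_3 = 4)
Step 3: H = 12/(N(N+1)) * sum(R_i^2/n_i) - 3(N+1)
     = 12/(12*13) * (18^2/4 + 29.5^2/4 + 30.5^2/4) - 3*13
     = 0.076923 * 531.125 - 39
     = 1.855769.
Step 4: Ties present; correction factor C = 1 - 30/(12^3 - 12) = 0.982517. Corrected H = 1.855769 / 0.982517 = 1.888790.
Step 5: Under H0, H ~ chi^2(2); p-value = 0.388915.
Step 6: alpha = 0.05. fail to reject H0.

H = 1.8888, df = 2, p = 0.388915, fail to reject H0.


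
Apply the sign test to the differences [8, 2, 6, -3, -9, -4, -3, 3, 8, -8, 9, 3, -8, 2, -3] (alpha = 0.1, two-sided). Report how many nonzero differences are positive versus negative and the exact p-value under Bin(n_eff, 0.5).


Step 1: Discard zero differences. Original n = 15; n_eff = number of nonzero differences = 15.
Nonzero differences (with sign): +8, +2, +6, -3, -9, -4, -3, +3, +8, -8, +9, +3, -8, +2, -3
Step 2: Count signs: positive = 8, negative = 7.
Step 3: Under H0: P(positive) = 0.5, so the number of positives S ~ Bin(15, 0.5).
Step 4: Two-sided exact p-value = sum of Bin(15,0.5) probabilities at or below the observed probability = 1.000000.
Step 5: alpha = 0.1. fail to reject H0.

n_eff = 15, pos = 8, neg = 7, p = 1.000000, fail to reject H0.


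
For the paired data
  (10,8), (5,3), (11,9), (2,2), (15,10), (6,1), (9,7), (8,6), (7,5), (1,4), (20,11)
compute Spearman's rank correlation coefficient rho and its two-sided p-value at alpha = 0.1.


Step 1: Rank x and y separately (midranks; no ties here).
rank(x): 10->8, 5->3, 11->9, 2->2, 15->10, 6->4, 9->7, 8->6, 7->5, 1->1, 20->11
rank(y): 8->8, 3->3, 9->9, 2->2, 10->10, 1->1, 7->7, 6->6, 5->5, 4->4, 11->11
Step 2: d_i = R_x(i) - R_y(i); compute d_i^2.
  (8-8)^2=0, (3-3)^2=0, (9-9)^2=0, (2-2)^2=0, (10-10)^2=0, (4-1)^2=9, (7-7)^2=0, (6-6)^2=0, (5-5)^2=0, (1-4)^2=9, (11-11)^2=0
sum(d^2) = 18.
Step 3: rho = 1 - 6*18 / (11*(11^2 - 1)) = 1 - 108/1320 = 0.918182.
Step 4: Under H0, t = rho * sqrt((n-2)/(1-rho^2)) = 6.9531 ~ t(9).
Step 5: Two-sided p-value from the t-distribution with 9 df = 0.000067.
Step 6: alpha = 0.1. reject H0.

rho = 0.9182, p = 0.000067, reject H0 at alpha = 0.1.


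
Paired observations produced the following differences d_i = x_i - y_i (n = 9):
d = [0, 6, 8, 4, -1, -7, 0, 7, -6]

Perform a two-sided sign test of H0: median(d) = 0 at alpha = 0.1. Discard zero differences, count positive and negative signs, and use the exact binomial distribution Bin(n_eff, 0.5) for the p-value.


Step 1: Discard zero differences. Original n = 9; n_eff = number of nonzero differences = 7.
Nonzero differences (with sign): +6, +8, +4, -1, -7, +7, -6
Step 2: Count signs: positive = 4, negative = 3.
Step 3: Under H0: P(positive) = 0.5, so the number of positives S ~ Bin(7, 0.5).
Step 4: Two-sided exact p-value = sum of Bin(7,0.5) probabilities at or below the observed probability = 1.000000.
Step 5: alpha = 0.1. fail to reject H0.

n_eff = 7, pos = 4, neg = 3, p = 1.000000, fail to reject H0.


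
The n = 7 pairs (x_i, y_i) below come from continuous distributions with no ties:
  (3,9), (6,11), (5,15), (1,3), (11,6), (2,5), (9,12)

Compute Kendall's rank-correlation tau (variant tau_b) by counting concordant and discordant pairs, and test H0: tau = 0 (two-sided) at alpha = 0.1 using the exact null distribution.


Step 1: Enumerate the 21 unordered pairs (i,j) with i<j and classify each by sign(x_j-x_i) * sign(y_j-y_i).
  (1,2):dx=+3,dy=+2->C; (1,3):dx=+2,dy=+6->C; (1,4):dx=-2,dy=-6->C; (1,5):dx=+8,dy=-3->D
  (1,6):dx=-1,dy=-4->C; (1,7):dx=+6,dy=+3->C; (2,3):dx=-1,dy=+4->D; (2,4):dx=-5,dy=-8->C
  (2,5):dx=+5,dy=-5->D; (2,6):dx=-4,dy=-6->C; (2,7):dx=+3,dy=+1->C; (3,4):dx=-4,dy=-12->C
  (3,5):dx=+6,dy=-9->D; (3,6):dx=-3,dy=-10->C; (3,7):dx=+4,dy=-3->D; (4,5):dx=+10,dy=+3->C
  (4,6):dx=+1,dy=+2->C; (4,7):dx=+8,dy=+9->C; (5,6):dx=-9,dy=-1->C; (5,7):dx=-2,dy=+6->D
  (6,7):dx=+7,dy=+7->C
Step 2: C = 15, D = 6, total pairs = 21.
Step 3: tau = (C - D)/(n(n-1)/2) = (15 - 6)/21 = 0.428571.
Step 4: Exact two-sided p-value (enumerate n! = 5040 permutations of y under H0): p = 0.238889.
Step 5: alpha = 0.1. fail to reject H0.

tau_b = 0.4286 (C=15, D=6), p = 0.238889, fail to reject H0.


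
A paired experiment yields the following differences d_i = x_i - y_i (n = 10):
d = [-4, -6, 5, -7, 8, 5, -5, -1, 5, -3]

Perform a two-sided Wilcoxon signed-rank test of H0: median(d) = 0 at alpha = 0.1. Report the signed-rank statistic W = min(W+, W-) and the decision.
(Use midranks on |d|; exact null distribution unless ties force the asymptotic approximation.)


Step 1: Drop any zero differences (none here) and take |d_i|.
|d| = [4, 6, 5, 7, 8, 5, 5, 1, 5, 3]
Step 2: Midrank |d_i| (ties get averaged ranks).
ranks: |4|->3, |6|->8, |5|->5.5, |7|->9, |8|->10, |5|->5.5, |5|->5.5, |1|->1, |5|->5.5, |3|->2
Step 3: Attach original signs; sum ranks with positive sign and with negative sign.
W+ = 5.5 + 10 + 5.5 + 5.5 = 26.5
W- = 3 + 8 + 9 + 5.5 + 1 + 2 = 28.5
(Check: W+ + W- = 55 should equal n(n+1)/2 = 55.)
Step 4: Test statistic W = min(W+, W-) = 26.5.
Step 5: Ties in |d|, so use the tie-corrected normal approximation.
        E[W] = n(n+1)/4 = 10*11/4 = 27.5.
        Tie groups: |d|=5 (t=4); sum(t^3 - t) = 60.
        Var[W] = n(n+1)(2n+1)/24 - sum(t^3-t)/48 = 2310/24 - 60/48 = 95.
        z = (W - E[W]) / sqrt(Var[W]) = (26.5 - 27.5) / 9.7468 = -0.1026.
        Two-sided p = 2*Phi(z) = 0.918282.
Step 6: alpha = 0.1. fail to reject H0.

W+ = 26.5, W- = 28.5, W = min = 26.5, p = 0.918282, fail to reject H0.


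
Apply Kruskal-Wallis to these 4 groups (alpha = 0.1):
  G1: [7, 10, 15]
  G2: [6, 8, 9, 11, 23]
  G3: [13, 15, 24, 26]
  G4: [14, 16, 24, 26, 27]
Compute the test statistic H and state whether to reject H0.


Step 1: Combine all N = 17 observations and assign midranks.
sorted (value, group, rank): (6,G2,1), (7,G1,2), (8,G2,3), (9,G2,4), (10,G1,5), (11,G2,6), (13,G3,7), (14,G4,8), (15,G1,9.5), (15,G3,9.5), (16,G4,11), (23,G2,12), (24,G3,13.5), (24,G4,13.5), (26,G3,15.5), (26,G4,15.5), (27,G4,17)
Step 2: Sum ranks within each group.
R_1 = 16.5 (n_1 = 3)
R_2 = 26 (n_2 = 5)
R_3 = 45.5 (n_3 = 4)
R_4 = 65 (n_4 = 5)
Step 3: H = 12/(N(N+1)) * sum(R_i^2/n_i) - 3(N+1)
     = 12/(17*18) * (16.5^2/3 + 26^2/5 + 45.5^2/4 + 65^2/5) - 3*18
     = 0.039216 * 1588.51 - 54
     = 8.294608.
Step 4: Ties present; correction factor C = 1 - 18/(17^3 - 17) = 0.996324. Corrected H = 8.294608 / 0.996324 = 8.325215.
Step 5: Under H0, H ~ chi^2(3); p-value = 0.039748.
Step 6: alpha = 0.1. reject H0.

H = 8.3252, df = 3, p = 0.039748, reject H0.


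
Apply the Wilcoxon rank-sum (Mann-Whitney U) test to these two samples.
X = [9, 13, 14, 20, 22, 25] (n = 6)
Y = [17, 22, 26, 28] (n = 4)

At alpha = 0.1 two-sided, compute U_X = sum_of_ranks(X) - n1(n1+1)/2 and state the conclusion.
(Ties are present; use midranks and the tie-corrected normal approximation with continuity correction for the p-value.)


Step 1: Combine and sort all 10 observations; assign midranks.
sorted (value, group): (9,X), (13,X), (14,X), (17,Y), (20,X), (22,X), (22,Y), (25,X), (26,Y), (28,Y)
ranks: 9->1, 13->2, 14->3, 17->4, 20->5, 22->6.5, 22->6.5, 25->8, 26->9, 28->10
Step 2: Rank sum for X: R1 = 1 + 2 + 3 + 5 + 6.5 + 8 = 25.5.
Step 3: U_X = R1 - n1(n1+1)/2 = 25.5 - 6*7/2 = 25.5 - 21 = 4.5.
       U_Y = n1*n2 - U_X = 24 - 4.5 = 19.5.
Step 4: Ties are present, so use the tie-corrected normal approximation (with continuity correction) for the p-value.
Step 5: p-value = 0.134407; compare to alpha = 0.1. fail to reject H0.

U_X = 4.5, p = 0.134407, fail to reject H0 at alpha = 0.1.


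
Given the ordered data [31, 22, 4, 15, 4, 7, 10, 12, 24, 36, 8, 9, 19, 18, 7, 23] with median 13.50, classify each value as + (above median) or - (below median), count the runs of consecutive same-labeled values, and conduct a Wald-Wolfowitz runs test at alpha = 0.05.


Step 1: Compute median = 13.50; label A = above, B = below.
Labels in order: AABABBBBAABBAABA  (n_A = 8, n_B = 8)
Step 2: Count runs R = 9.
Step 3: Under H0 (random ordering), E[R] = 2*n_A*n_B/(n_A+n_B) + 1 = 2*8*8/16 + 1 = 9.0000.
        Var[R] = 2*n_A*n_B*(2*n_A*n_B - n_A - n_B) / ((n_A+n_B)^2 * (n_A+n_B-1)) = 14336/3840 = 3.7333.
        SD[R] = 1.9322.
Step 4: R = E[R], so z = 0 with no continuity correction.
Step 5: Two-sided p-value via normal approximation = 2*(1 - Phi(|z|)) = 1.000000.
Step 6: alpha = 0.05. fail to reject H0.

R = 9, z = 0.0000, p = 1.000000, fail to reject H0.


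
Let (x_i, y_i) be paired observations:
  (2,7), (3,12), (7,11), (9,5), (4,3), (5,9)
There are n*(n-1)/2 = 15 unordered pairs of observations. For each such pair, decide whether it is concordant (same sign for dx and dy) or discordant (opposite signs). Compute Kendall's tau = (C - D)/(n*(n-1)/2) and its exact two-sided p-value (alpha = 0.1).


Step 1: Enumerate the 15 unordered pairs (i,j) with i<j and classify each by sign(x_j-x_i) * sign(y_j-y_i).
  (1,2):dx=+1,dy=+5->C; (1,3):dx=+5,dy=+4->C; (1,4):dx=+7,dy=-2->D; (1,5):dx=+2,dy=-4->D
  (1,6):dx=+3,dy=+2->C; (2,3):dx=+4,dy=-1->D; (2,4):dx=+6,dy=-7->D; (2,5):dx=+1,dy=-9->D
  (2,6):dx=+2,dy=-3->D; (3,4):dx=+2,dy=-6->D; (3,5):dx=-3,dy=-8->C; (3,6):dx=-2,dy=-2->C
  (4,5):dx=-5,dy=-2->C; (4,6):dx=-4,dy=+4->D; (5,6):dx=+1,dy=+6->C
Step 2: C = 7, D = 8, total pairs = 15.
Step 3: tau = (C - D)/(n(n-1)/2) = (7 - 8)/15 = -0.066667.
Step 4: Exact two-sided p-value (enumerate n! = 720 permutations of y under H0): p = 1.000000.
Step 5: alpha = 0.1. fail to reject H0.

tau_b = -0.0667 (C=7, D=8), p = 1.000000, fail to reject H0.


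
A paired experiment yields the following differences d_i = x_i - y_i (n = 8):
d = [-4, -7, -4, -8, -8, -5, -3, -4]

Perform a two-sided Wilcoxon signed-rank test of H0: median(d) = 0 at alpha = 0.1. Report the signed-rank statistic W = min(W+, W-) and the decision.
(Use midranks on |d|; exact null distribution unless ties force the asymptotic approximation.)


Step 1: Drop any zero differences (none here) and take |d_i|.
|d| = [4, 7, 4, 8, 8, 5, 3, 4]
Step 2: Midrank |d_i| (ties get averaged ranks).
ranks: |4|->3, |7|->6, |4|->3, |8|->7.5, |8|->7.5, |5|->5, |3|->1, |4|->3
Step 3: Attach original signs; sum ranks with positive sign and with negative sign.
W+ = 0 = 0
W- = 3 + 6 + 3 + 7.5 + 7.5 + 5 + 1 + 3 = 36
(Check: W+ + W- = 36 should equal n(n+1)/2 = 36.)
Step 4: Test statistic W = min(W+, W-) = 0.
Step 5: Ties in |d|, so use the tie-corrected normal approximation.
        E[W] = n(n+1)/4 = 8*9/4 = 18.
        Tie groups: |d|=4 (t=3), |d|=8 (t=2); sum(t^3 - t) = 30.
        Var[W] = n(n+1)(2n+1)/24 - sum(t^3-t)/48 = 1224/24 - 30/48 = 50.375.
        z = (W - E[W]) / sqrt(Var[W]) = (0 - 18) / 7.0975 = -2.5361.
        Two-sided p = 2*Phi(z) = 0.011210.
Step 6: alpha = 0.1. reject H0.

W+ = 0, W- = 36, W = min = 0, p = 0.011210, reject H0.


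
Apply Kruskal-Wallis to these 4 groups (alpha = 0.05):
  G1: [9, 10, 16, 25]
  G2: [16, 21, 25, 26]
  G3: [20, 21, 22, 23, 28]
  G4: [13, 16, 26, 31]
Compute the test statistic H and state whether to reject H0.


Step 1: Combine all N = 17 observations and assign midranks.
sorted (value, group, rank): (9,G1,1), (10,G1,2), (13,G4,3), (16,G1,5), (16,G2,5), (16,G4,5), (20,G3,7), (21,G2,8.5), (21,G3,8.5), (22,G3,10), (23,G3,11), (25,G1,12.5), (25,G2,12.5), (26,G2,14.5), (26,G4,14.5), (28,G3,16), (31,G4,17)
Step 2: Sum ranks within each group.
R_1 = 20.5 (n_1 = 4)
R_2 = 40.5 (n_2 = 4)
R_3 = 52.5 (n_3 = 5)
R_4 = 39.5 (n_4 = 4)
Step 3: H = 12/(N(N+1)) * sum(R_i^2/n_i) - 3(N+1)
     = 12/(17*18) * (20.5^2/4 + 40.5^2/4 + 52.5^2/5 + 39.5^2/4) - 3*18
     = 0.039216 * 1456.44 - 54
     = 3.115196.
Step 4: Ties present; correction factor C = 1 - 42/(17^3 - 17) = 0.991422. Corrected H = 3.115196 / 0.991422 = 3.142151.
Step 5: Under H0, H ~ chi^2(3); p-value = 0.370223.
Step 6: alpha = 0.05. fail to reject H0.

H = 3.1422, df = 3, p = 0.370223, fail to reject H0.


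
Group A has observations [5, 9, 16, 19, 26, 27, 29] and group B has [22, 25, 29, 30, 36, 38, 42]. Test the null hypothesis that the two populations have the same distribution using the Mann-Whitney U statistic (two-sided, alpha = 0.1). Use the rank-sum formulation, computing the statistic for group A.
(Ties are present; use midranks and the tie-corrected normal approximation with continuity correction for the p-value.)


Step 1: Combine and sort all 14 observations; assign midranks.
sorted (value, group): (5,X), (9,X), (16,X), (19,X), (22,Y), (25,Y), (26,X), (27,X), (29,X), (29,Y), (30,Y), (36,Y), (38,Y), (42,Y)
ranks: 5->1, 9->2, 16->3, 19->4, 22->5, 25->6, 26->7, 27->8, 29->9.5, 29->9.5, 30->11, 36->12, 38->13, 42->14
Step 2: Rank sum for X: R1 = 1 + 2 + 3 + 4 + 7 + 8 + 9.5 = 34.5.
Step 3: U_X = R1 - n1(n1+1)/2 = 34.5 - 7*8/2 = 34.5 - 28 = 6.5.
       U_Y = n1*n2 - U_X = 49 - 6.5 = 42.5.
Step 4: Ties are present, so use the tie-corrected normal approximation (with continuity correction) for the p-value.
Step 5: p-value = 0.025187; compare to alpha = 0.1. reject H0.

U_X = 6.5, p = 0.025187, reject H0 at alpha = 0.1.


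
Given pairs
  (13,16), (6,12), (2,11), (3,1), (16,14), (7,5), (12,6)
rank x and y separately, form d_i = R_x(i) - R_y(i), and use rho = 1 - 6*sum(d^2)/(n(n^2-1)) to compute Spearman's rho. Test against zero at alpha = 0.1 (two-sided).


Step 1: Rank x and y separately (midranks; no ties here).
rank(x): 13->6, 6->3, 2->1, 3->2, 16->7, 7->4, 12->5
rank(y): 16->7, 12->5, 11->4, 1->1, 14->6, 5->2, 6->3
Step 2: d_i = R_x(i) - R_y(i); compute d_i^2.
  (6-7)^2=1, (3-5)^2=4, (1-4)^2=9, (2-1)^2=1, (7-6)^2=1, (4-2)^2=4, (5-3)^2=4
sum(d^2) = 24.
Step 3: rho = 1 - 6*24 / (7*(7^2 - 1)) = 1 - 144/336 = 0.571429.
Step 4: Under H0, t = rho * sqrt((n-2)/(1-rho^2)) = 1.5570 ~ t(5).
Step 5: Two-sided p-value from the t-distribution with 5 df = 0.180202.
Step 6: alpha = 0.1. fail to reject H0.

rho = 0.5714, p = 0.180202, fail to reject H0 at alpha = 0.1.


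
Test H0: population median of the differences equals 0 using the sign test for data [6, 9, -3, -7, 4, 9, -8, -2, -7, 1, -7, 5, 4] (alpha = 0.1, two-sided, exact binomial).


Step 1: Discard zero differences. Original n = 13; n_eff = number of nonzero differences = 13.
Nonzero differences (with sign): +6, +9, -3, -7, +4, +9, -8, -2, -7, +1, -7, +5, +4
Step 2: Count signs: positive = 7, negative = 6.
Step 3: Under H0: P(positive) = 0.5, so the number of positives S ~ Bin(13, 0.5).
Step 4: Two-sided exact p-value = sum of Bin(13,0.5) probabilities at or below the observed probability = 1.000000.
Step 5: alpha = 0.1. fail to reject H0.

n_eff = 13, pos = 7, neg = 6, p = 1.000000, fail to reject H0.


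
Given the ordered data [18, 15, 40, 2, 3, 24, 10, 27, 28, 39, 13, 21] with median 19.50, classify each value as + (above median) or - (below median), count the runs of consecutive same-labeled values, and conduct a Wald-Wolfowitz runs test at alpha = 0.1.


Step 1: Compute median = 19.50; label A = above, B = below.
Labels in order: BBABBABAAABA  (n_A = 6, n_B = 6)
Step 2: Count runs R = 8.
Step 3: Under H0 (random ordering), E[R] = 2*n_A*n_B/(n_A+n_B) + 1 = 2*6*6/12 + 1 = 7.0000.
        Var[R] = 2*n_A*n_B*(2*n_A*n_B - n_A - n_B) / ((n_A+n_B)^2 * (n_A+n_B-1)) = 4320/1584 = 2.7273.
        SD[R] = 1.6514.
Step 4: Continuity-corrected z = (R - 0.5 - E[R]) / SD[R] = (8 - 0.5 - 7.0000) / 1.6514 = 0.3028.
Step 5: Two-sided p-value via normal approximation = 2*(1 - Phi(|z|)) = 0.762069.
Step 6: alpha = 0.1. fail to reject H0.

R = 8, z = 0.3028, p = 0.762069, fail to reject H0.


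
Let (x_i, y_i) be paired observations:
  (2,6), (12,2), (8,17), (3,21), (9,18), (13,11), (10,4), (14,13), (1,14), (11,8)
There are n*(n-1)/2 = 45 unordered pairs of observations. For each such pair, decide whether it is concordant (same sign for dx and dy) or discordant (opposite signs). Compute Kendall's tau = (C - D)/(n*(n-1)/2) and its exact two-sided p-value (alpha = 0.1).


Step 1: Enumerate the 45 unordered pairs (i,j) with i<j and classify each by sign(x_j-x_i) * sign(y_j-y_i).
  (1,2):dx=+10,dy=-4->D; (1,3):dx=+6,dy=+11->C; (1,4):dx=+1,dy=+15->C; (1,5):dx=+7,dy=+12->C
  (1,6):dx=+11,dy=+5->C; (1,7):dx=+8,dy=-2->D; (1,8):dx=+12,dy=+7->C; (1,9):dx=-1,dy=+8->D
  (1,10):dx=+9,dy=+2->C; (2,3):dx=-4,dy=+15->D; (2,4):dx=-9,dy=+19->D; (2,5):dx=-3,dy=+16->D
  (2,6):dx=+1,dy=+9->C; (2,7):dx=-2,dy=+2->D; (2,8):dx=+2,dy=+11->C; (2,9):dx=-11,dy=+12->D
  (2,10):dx=-1,dy=+6->D; (3,4):dx=-5,dy=+4->D; (3,5):dx=+1,dy=+1->C; (3,6):dx=+5,dy=-6->D
  (3,7):dx=+2,dy=-13->D; (3,8):dx=+6,dy=-4->D; (3,9):dx=-7,dy=-3->C; (3,10):dx=+3,dy=-9->D
  (4,5):dx=+6,dy=-3->D; (4,6):dx=+10,dy=-10->D; (4,7):dx=+7,dy=-17->D; (4,8):dx=+11,dy=-8->D
  (4,9):dx=-2,dy=-7->C; (4,10):dx=+8,dy=-13->D; (5,6):dx=+4,dy=-7->D; (5,7):dx=+1,dy=-14->D
  (5,8):dx=+5,dy=-5->D; (5,9):dx=-8,dy=-4->C; (5,10):dx=+2,dy=-10->D; (6,7):dx=-3,dy=-7->C
  (6,8):dx=+1,dy=+2->C; (6,9):dx=-12,dy=+3->D; (6,10):dx=-2,dy=-3->C; (7,8):dx=+4,dy=+9->C
  (7,9):dx=-9,dy=+10->D; (7,10):dx=+1,dy=+4->C; (8,9):dx=-13,dy=+1->D; (8,10):dx=-3,dy=-5->C
  (9,10):dx=+10,dy=-6->D
Step 2: C = 18, D = 27, total pairs = 45.
Step 3: tau = (C - D)/(n(n-1)/2) = (18 - 27)/45 = -0.200000.
Step 4: Exact two-sided p-value (enumerate n! = 3628800 permutations of y under H0): p = 0.484313.
Step 5: alpha = 0.1. fail to reject H0.

tau_b = -0.2000 (C=18, D=27), p = 0.484313, fail to reject H0.


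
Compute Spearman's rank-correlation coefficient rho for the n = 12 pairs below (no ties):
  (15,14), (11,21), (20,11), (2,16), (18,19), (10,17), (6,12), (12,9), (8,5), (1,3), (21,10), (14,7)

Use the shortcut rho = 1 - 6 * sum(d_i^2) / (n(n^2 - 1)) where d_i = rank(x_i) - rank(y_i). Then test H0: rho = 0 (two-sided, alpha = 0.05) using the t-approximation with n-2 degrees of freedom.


Step 1: Rank x and y separately (midranks; no ties here).
rank(x): 15->9, 11->6, 20->11, 2->2, 18->10, 10->5, 6->3, 12->7, 8->4, 1->1, 21->12, 14->8
rank(y): 14->8, 21->12, 11->6, 16->9, 19->11, 17->10, 12->7, 9->4, 5->2, 3->1, 10->5, 7->3
Step 2: d_i = R_x(i) - R_y(i); compute d_i^2.
  (9-8)^2=1, (6-12)^2=36, (11-6)^2=25, (2-9)^2=49, (10-11)^2=1, (5-10)^2=25, (3-7)^2=16, (7-4)^2=9, (4-2)^2=4, (1-1)^2=0, (12-5)^2=49, (8-3)^2=25
sum(d^2) = 240.
Step 3: rho = 1 - 6*240 / (12*(12^2 - 1)) = 1 - 1440/1716 = 0.160839.
Step 4: Under H0, t = rho * sqrt((n-2)/(1-rho^2)) = 0.5153 ~ t(10).
Step 5: Two-sided p-value from the t-distribution with 10 df = 0.617523.
Step 6: alpha = 0.05. fail to reject H0.

rho = 0.1608, p = 0.617523, fail to reject H0 at alpha = 0.05.


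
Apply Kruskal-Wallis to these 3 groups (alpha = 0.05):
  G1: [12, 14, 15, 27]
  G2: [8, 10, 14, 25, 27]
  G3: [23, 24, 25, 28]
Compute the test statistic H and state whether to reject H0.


Step 1: Combine all N = 13 observations and assign midranks.
sorted (value, group, rank): (8,G2,1), (10,G2,2), (12,G1,3), (14,G1,4.5), (14,G2,4.5), (15,G1,6), (23,G3,7), (24,G3,8), (25,G2,9.5), (25,G3,9.5), (27,G1,11.5), (27,G2,11.5), (28,G3,13)
Step 2: Sum ranks within each group.
R_1 = 25 (n_1 = 4)
R_2 = 28.5 (n_2 = 5)
R_3 = 37.5 (n_3 = 4)
Step 3: H = 12/(N(N+1)) * sum(R_i^2/n_i) - 3(N+1)
     = 12/(13*14) * (25^2/4 + 28.5^2/5 + 37.5^2/4) - 3*14
     = 0.065934 * 670.263 - 42
     = 2.193132.
Step 4: Ties present; correction factor C = 1 - 18/(13^3 - 13) = 0.991758. Corrected H = 2.193132 / 0.991758 = 2.211357.
Step 5: Under H0, H ~ chi^2(2); p-value = 0.330986.
Step 6: alpha = 0.05. fail to reject H0.

H = 2.2114, df = 2, p = 0.330986, fail to reject H0.


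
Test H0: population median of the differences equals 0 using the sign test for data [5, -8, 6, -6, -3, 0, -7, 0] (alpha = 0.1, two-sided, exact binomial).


Step 1: Discard zero differences. Original n = 8; n_eff = number of nonzero differences = 6.
Nonzero differences (with sign): +5, -8, +6, -6, -3, -7
Step 2: Count signs: positive = 2, negative = 4.
Step 3: Under H0: P(positive) = 0.5, so the number of positives S ~ Bin(6, 0.5).
Step 4: Two-sided exact p-value = sum of Bin(6,0.5) probabilities at or below the observed probability = 0.687500.
Step 5: alpha = 0.1. fail to reject H0.

n_eff = 6, pos = 2, neg = 4, p = 0.687500, fail to reject H0.


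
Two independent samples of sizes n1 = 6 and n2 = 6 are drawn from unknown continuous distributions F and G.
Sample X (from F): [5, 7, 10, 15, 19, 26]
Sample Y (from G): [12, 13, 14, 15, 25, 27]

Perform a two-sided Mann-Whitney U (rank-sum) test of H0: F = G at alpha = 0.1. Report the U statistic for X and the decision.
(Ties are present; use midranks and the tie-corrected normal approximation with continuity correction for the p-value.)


Step 1: Combine and sort all 12 observations; assign midranks.
sorted (value, group): (5,X), (7,X), (10,X), (12,Y), (13,Y), (14,Y), (15,X), (15,Y), (19,X), (25,Y), (26,X), (27,Y)
ranks: 5->1, 7->2, 10->3, 12->4, 13->5, 14->6, 15->7.5, 15->7.5, 19->9, 25->10, 26->11, 27->12
Step 2: Rank sum for X: R1 = 1 + 2 + 3 + 7.5 + 9 + 11 = 33.5.
Step 3: U_X = R1 - n1(n1+1)/2 = 33.5 - 6*7/2 = 33.5 - 21 = 12.5.
       U_Y = n1*n2 - U_X = 36 - 12.5 = 23.5.
Step 4: Ties are present, so use the tie-corrected normal approximation (with continuity correction) for the p-value.
Step 5: p-value = 0.422527; compare to alpha = 0.1. fail to reject H0.

U_X = 12.5, p = 0.422527, fail to reject H0 at alpha = 0.1.


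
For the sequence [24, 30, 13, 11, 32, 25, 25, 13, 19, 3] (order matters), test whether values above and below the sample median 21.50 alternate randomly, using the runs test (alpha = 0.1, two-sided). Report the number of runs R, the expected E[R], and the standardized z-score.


Step 1: Compute median = 21.50; label A = above, B = below.
Labels in order: AABBAAABBB  (n_A = 5, n_B = 5)
Step 2: Count runs R = 4.
Step 3: Under H0 (random ordering), E[R] = 2*n_A*n_B/(n_A+n_B) + 1 = 2*5*5/10 + 1 = 6.0000.
        Var[R] = 2*n_A*n_B*(2*n_A*n_B - n_A - n_B) / ((n_A+n_B)^2 * (n_A+n_B-1)) = 2000/900 = 2.2222.
        SD[R] = 1.4907.
Step 4: Continuity-corrected z = (R + 0.5 - E[R]) / SD[R] = (4 + 0.5 - 6.0000) / 1.4907 = -1.0062.
Step 5: Two-sided p-value via normal approximation = 2*(1 - Phi(|z|)) = 0.314305.
Step 6: alpha = 0.1. fail to reject H0.

R = 4, z = -1.0062, p = 0.314305, fail to reject H0.


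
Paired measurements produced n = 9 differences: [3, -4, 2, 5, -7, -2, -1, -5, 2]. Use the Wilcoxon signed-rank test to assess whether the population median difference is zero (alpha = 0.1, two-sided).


Step 1: Drop any zero differences (none here) and take |d_i|.
|d| = [3, 4, 2, 5, 7, 2, 1, 5, 2]
Step 2: Midrank |d_i| (ties get averaged ranks).
ranks: |3|->5, |4|->6, |2|->3, |5|->7.5, |7|->9, |2|->3, |1|->1, |5|->7.5, |2|->3
Step 3: Attach original signs; sum ranks with positive sign and with negative sign.
W+ = 5 + 3 + 7.5 + 3 = 18.5
W- = 6 + 9 + 3 + 1 + 7.5 = 26.5
(Check: W+ + W- = 45 should equal n(n+1)/2 = 45.)
Step 4: Test statistic W = min(W+, W-) = 18.5.
Step 5: Ties in |d|, so use the tie-corrected normal approximation.
        E[W] = n(n+1)/4 = 9*10/4 = 22.5.
        Tie groups: |d|=2 (t=3), |d|=5 (t=2); sum(t^3 - t) = 30.
        Var[W] = n(n+1)(2n+1)/24 - sum(t^3-t)/48 = 1710/24 - 30/48 = 70.625.
        z = (W - E[W]) / sqrt(Var[W]) = (18.5 - 22.5) / 8.4039 = -0.4760.
        Two-sided p = 2*Phi(z) = 0.634095.
Step 6: alpha = 0.1. fail to reject H0.

W+ = 18.5, W- = 26.5, W = min = 18.5, p = 0.634095, fail to reject H0.


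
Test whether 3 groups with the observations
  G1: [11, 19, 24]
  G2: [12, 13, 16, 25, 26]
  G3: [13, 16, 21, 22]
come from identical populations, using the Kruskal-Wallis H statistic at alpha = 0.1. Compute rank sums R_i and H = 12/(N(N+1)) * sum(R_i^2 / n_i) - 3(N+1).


Step 1: Combine all N = 12 observations and assign midranks.
sorted (value, group, rank): (11,G1,1), (12,G2,2), (13,G2,3.5), (13,G3,3.5), (16,G2,5.5), (16,G3,5.5), (19,G1,7), (21,G3,8), (22,G3,9), (24,G1,10), (25,G2,11), (26,G2,12)
Step 2: Sum ranks within each group.
R_1 = 18 (n_1 = 3)
R_2 = 34 (n_2 = 5)
R_3 = 26 (n_3 = 4)
Step 3: H = 12/(N(N+1)) * sum(R_i^2/n_i) - 3(N+1)
     = 12/(12*13) * (18^2/3 + 34^2/5 + 26^2/4) - 3*13
     = 0.076923 * 508.2 - 39
     = 0.092308.
Step 4: Ties present; correction factor C = 1 - 12/(12^3 - 12) = 0.993007. Corrected H = 0.092308 / 0.993007 = 0.092958.
Step 5: Under H0, H ~ chi^2(2); p-value = 0.954585.
Step 6: alpha = 0.1. fail to reject H0.

H = 0.0930, df = 2, p = 0.954585, fail to reject H0.


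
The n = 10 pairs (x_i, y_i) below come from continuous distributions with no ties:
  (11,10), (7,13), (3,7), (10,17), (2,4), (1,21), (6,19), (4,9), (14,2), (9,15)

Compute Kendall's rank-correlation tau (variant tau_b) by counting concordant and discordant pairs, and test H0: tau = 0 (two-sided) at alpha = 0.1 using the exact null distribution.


Step 1: Enumerate the 45 unordered pairs (i,j) with i<j and classify each by sign(x_j-x_i) * sign(y_j-y_i).
  (1,2):dx=-4,dy=+3->D; (1,3):dx=-8,dy=-3->C; (1,4):dx=-1,dy=+7->D; (1,5):dx=-9,dy=-6->C
  (1,6):dx=-10,dy=+11->D; (1,7):dx=-5,dy=+9->D; (1,8):dx=-7,dy=-1->C; (1,9):dx=+3,dy=-8->D
  (1,10):dx=-2,dy=+5->D; (2,3):dx=-4,dy=-6->C; (2,4):dx=+3,dy=+4->C; (2,5):dx=-5,dy=-9->C
  (2,6):dx=-6,dy=+8->D; (2,7):dx=-1,dy=+6->D; (2,8):dx=-3,dy=-4->C; (2,9):dx=+7,dy=-11->D
  (2,10):dx=+2,dy=+2->C; (3,4):dx=+7,dy=+10->C; (3,5):dx=-1,dy=-3->C; (3,6):dx=-2,dy=+14->D
  (3,7):dx=+3,dy=+12->C; (3,8):dx=+1,dy=+2->C; (3,9):dx=+11,dy=-5->D; (3,10):dx=+6,dy=+8->C
  (4,5):dx=-8,dy=-13->C; (4,6):dx=-9,dy=+4->D; (4,7):dx=-4,dy=+2->D; (4,8):dx=-6,dy=-8->C
  (4,9):dx=+4,dy=-15->D; (4,10):dx=-1,dy=-2->C; (5,6):dx=-1,dy=+17->D; (5,7):dx=+4,dy=+15->C
  (5,8):dx=+2,dy=+5->C; (5,9):dx=+12,dy=-2->D; (5,10):dx=+7,dy=+11->C; (6,7):dx=+5,dy=-2->D
  (6,8):dx=+3,dy=-12->D; (6,9):dx=+13,dy=-19->D; (6,10):dx=+8,dy=-6->D; (7,8):dx=-2,dy=-10->C
  (7,9):dx=+8,dy=-17->D; (7,10):dx=+3,dy=-4->D; (8,9):dx=+10,dy=-7->D; (8,10):dx=+5,dy=+6->C
  (9,10):dx=-5,dy=+13->D
Step 2: C = 21, D = 24, total pairs = 45.
Step 3: tau = (C - D)/(n(n-1)/2) = (21 - 24)/45 = -0.066667.
Step 4: Exact two-sided p-value (enumerate n! = 3628800 permutations of y under H0): p = 0.861801.
Step 5: alpha = 0.1. fail to reject H0.

tau_b = -0.0667 (C=21, D=24), p = 0.861801, fail to reject H0.


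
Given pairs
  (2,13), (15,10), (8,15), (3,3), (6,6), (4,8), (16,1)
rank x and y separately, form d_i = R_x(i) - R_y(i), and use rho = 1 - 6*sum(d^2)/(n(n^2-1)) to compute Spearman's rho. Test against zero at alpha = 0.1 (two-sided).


Step 1: Rank x and y separately (midranks; no ties here).
rank(x): 2->1, 15->6, 8->5, 3->2, 6->4, 4->3, 16->7
rank(y): 13->6, 10->5, 15->7, 3->2, 6->3, 8->4, 1->1
Step 2: d_i = R_x(i) - R_y(i); compute d_i^2.
  (1-6)^2=25, (6-5)^2=1, (5-7)^2=4, (2-2)^2=0, (4-3)^2=1, (3-4)^2=1, (7-1)^2=36
sum(d^2) = 68.
Step 3: rho = 1 - 6*68 / (7*(7^2 - 1)) = 1 - 408/336 = -0.214286.
Step 4: Under H0, t = rho * sqrt((n-2)/(1-rho^2)) = -0.4906 ~ t(5).
Step 5: Two-sided p-value from the t-distribution with 5 df = 0.644512.
Step 6: alpha = 0.1. fail to reject H0.

rho = -0.2143, p = 0.644512, fail to reject H0 at alpha = 0.1.


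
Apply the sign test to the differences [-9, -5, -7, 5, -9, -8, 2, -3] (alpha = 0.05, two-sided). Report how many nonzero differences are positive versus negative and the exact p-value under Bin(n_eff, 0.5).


Step 1: Discard zero differences. Original n = 8; n_eff = number of nonzero differences = 8.
Nonzero differences (with sign): -9, -5, -7, +5, -9, -8, +2, -3
Step 2: Count signs: positive = 2, negative = 6.
Step 3: Under H0: P(positive) = 0.5, so the number of positives S ~ Bin(8, 0.5).
Step 4: Two-sided exact p-value = sum of Bin(8,0.5) probabilities at or below the observed probability = 0.289062.
Step 5: alpha = 0.05. fail to reject H0.

n_eff = 8, pos = 2, neg = 6, p = 0.289062, fail to reject H0.
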